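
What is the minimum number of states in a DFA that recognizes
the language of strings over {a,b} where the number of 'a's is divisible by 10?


States track (count of 'a') mod 10.
Need 10 states: one per remainder 0..9; accept = remainder 0.

10


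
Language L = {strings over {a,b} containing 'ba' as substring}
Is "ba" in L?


'ba' occurs at index 0

Yes, "ba" is in L


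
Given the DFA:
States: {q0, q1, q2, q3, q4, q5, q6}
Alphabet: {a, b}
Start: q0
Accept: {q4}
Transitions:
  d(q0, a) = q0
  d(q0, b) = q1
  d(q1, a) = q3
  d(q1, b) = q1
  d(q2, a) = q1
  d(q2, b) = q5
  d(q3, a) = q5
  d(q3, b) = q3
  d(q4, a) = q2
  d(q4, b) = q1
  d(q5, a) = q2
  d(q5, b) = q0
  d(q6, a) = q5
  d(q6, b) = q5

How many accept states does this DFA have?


Accept states listed: {q4}
Counting: q4(1)

1


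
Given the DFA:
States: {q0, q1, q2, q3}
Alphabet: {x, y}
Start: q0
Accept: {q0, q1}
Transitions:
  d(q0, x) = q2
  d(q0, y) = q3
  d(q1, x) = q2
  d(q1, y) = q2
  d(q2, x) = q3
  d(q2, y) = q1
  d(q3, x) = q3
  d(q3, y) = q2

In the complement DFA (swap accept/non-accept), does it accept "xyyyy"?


Trace: q0 -> q2 -> q1 -> q2 -> q1 -> q2
Final: q2
Original accept: {q0, q1}
Complement: q2 is not in original accept

Yes, complement accepts (original rejects)


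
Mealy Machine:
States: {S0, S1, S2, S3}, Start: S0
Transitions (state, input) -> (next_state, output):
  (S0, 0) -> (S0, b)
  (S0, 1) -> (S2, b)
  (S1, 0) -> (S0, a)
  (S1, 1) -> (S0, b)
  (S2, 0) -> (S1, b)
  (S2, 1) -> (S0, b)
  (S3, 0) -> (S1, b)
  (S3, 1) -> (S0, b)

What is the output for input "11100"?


Step-by-step:
  (S0, 1) -> (S2, b)
  (S2, 1) -> (S0, b)
  (S0, 1) -> (S2, b)
  (S2, 0) -> (S1, b)
  (S1, 0) -> (S0, a)

"bbbba"


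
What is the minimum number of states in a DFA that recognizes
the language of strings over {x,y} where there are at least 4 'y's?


States: count = 0, 1, ..., 3, and a final '>= 4' state.
Total: 4 + 1 = 5. Accept = '>= 4' state.

5


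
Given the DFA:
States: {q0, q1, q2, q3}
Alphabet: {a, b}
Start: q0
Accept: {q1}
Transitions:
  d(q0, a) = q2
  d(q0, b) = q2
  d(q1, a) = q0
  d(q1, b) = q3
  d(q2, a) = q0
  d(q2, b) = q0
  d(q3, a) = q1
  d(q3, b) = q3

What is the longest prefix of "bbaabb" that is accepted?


Run the DFA, marking each prefix where the state is accepting:
  "" -> q0 [reject]
  "b" -> q2 [reject]
  "bb" -> q0 [reject]
  "bba" -> q2 [reject]
  "bbaa" -> q0 [reject]
  "bbaab" -> q2 [reject]
  "bbaabb" -> q0 [reject]

No prefix is accepted


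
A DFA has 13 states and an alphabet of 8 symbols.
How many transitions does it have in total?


Each state has exactly one transition per symbol.
13 * 8 = 104

104


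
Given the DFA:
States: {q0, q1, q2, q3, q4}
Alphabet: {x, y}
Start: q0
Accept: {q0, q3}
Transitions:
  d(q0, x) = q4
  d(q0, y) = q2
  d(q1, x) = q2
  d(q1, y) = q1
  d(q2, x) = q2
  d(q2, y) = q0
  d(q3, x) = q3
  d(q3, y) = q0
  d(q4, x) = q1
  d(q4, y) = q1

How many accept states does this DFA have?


Accept states listed: {q0, q3}
Counting: q0(1) q3(2)

2


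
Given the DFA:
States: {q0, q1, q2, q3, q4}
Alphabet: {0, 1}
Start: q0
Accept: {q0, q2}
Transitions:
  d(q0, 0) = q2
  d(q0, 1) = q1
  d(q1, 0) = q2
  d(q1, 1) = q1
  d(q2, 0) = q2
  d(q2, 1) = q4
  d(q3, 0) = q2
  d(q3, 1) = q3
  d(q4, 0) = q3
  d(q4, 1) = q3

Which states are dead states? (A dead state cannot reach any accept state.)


Forward reachability from each state:
  q0 -> reaches accept state q0 (live)
  q1 -> reaches accept state q2 (live)
  q2 -> reaches accept state q2 (live)
  q3 -> reaches accept state q2 (live)
  q4 -> reaches accept state q2 (live)

None (all states can reach an accept state)


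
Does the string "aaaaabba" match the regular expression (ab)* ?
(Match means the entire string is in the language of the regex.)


|string| = 8; first = 'a'; last = 'a'

No, "aaaaabba" does not match (ab)*


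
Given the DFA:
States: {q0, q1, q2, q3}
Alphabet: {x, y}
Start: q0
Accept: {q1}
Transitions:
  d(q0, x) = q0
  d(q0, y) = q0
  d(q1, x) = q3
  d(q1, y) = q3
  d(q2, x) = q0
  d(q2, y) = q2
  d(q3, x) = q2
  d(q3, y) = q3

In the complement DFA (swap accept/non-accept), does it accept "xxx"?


Trace: q0 -> q0 -> q0 -> q0
Final: q0
Original accept: {q1}
Complement: q0 is not in original accept

Yes, complement accepts (original rejects)


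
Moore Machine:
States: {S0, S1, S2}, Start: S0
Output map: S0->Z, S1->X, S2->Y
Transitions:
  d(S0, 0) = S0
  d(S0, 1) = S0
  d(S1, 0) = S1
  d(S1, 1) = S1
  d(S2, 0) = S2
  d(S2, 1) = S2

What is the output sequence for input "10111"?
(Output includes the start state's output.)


Start: S0 (output Z)
  --1--> S0 (output Z)
  --0--> S0 (output Z)
  --1--> S0 (output Z)
  --1--> S0 (output Z)
  --1--> S0 (output Z)

"ZZZZZZ"


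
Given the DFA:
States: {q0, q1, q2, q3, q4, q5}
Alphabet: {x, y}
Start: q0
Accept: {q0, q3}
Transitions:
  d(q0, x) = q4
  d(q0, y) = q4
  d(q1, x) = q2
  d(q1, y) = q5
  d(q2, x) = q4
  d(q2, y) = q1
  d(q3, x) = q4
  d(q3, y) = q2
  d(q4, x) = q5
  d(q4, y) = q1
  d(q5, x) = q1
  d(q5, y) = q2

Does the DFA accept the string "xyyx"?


Trace: q0 -> q4 -> q1 -> q5 -> q1
Final state: q1
Accept states: {q0, q3}

No, rejected (final state q1 is not an accept state)


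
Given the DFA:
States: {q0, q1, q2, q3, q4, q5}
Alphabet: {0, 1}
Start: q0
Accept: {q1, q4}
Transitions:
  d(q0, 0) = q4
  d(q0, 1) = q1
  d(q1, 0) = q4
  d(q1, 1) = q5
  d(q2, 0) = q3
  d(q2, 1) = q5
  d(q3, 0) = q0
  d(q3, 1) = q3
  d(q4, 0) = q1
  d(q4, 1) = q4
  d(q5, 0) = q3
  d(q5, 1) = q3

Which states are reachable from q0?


BFS from q0:
  layer 0: {q0}
  layer 1: {q1, q4}
  layer 2: {q5}
  layer 3: {q3}

{q0, q1, q3, q4, q5}


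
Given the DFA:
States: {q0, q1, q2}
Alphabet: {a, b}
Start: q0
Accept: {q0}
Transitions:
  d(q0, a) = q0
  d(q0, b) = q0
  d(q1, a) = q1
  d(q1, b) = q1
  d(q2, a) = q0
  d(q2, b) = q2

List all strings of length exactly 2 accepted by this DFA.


All strings of length 2: 4 total
Accepted: 4

"aa", "ab", "ba", "bb"


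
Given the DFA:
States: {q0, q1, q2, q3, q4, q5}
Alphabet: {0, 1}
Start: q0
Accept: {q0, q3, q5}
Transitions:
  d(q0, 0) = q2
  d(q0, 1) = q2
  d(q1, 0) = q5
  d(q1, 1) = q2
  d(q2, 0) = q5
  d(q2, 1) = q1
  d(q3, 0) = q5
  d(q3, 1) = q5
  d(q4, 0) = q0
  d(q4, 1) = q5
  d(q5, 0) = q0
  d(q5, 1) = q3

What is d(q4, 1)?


Looking up transition d(q4, 1)

q5


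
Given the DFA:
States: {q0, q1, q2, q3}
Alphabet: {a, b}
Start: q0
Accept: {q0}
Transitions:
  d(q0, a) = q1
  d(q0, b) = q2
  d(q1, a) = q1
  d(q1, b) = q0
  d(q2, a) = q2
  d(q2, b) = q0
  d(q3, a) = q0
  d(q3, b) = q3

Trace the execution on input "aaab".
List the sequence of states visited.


Input: aaab
d(q0, a) = q1
d(q1, a) = q1
d(q1, a) = q1
d(q1, b) = q0


q0 -> q1 -> q1 -> q1 -> q0


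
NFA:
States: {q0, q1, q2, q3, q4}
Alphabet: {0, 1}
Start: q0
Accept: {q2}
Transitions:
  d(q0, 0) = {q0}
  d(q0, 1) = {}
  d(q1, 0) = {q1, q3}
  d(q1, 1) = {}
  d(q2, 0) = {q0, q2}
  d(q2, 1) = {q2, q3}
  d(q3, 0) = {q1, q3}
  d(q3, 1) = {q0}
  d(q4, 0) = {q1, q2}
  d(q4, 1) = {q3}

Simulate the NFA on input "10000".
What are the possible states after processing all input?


Start: {q0}
  --1--> {}
  --0--> {}
  --0--> {}
  --0--> {}
  --0--> {}

{} (empty set, no valid transitions)


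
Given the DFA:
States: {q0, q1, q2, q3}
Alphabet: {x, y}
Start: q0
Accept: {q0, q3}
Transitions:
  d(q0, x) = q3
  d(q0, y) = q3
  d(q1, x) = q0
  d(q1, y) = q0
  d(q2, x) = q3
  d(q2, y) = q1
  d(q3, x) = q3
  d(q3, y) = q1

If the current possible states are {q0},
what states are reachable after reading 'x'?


Apply transition on 'x' from each current state:
  d(q0, x) = q3

{q3}


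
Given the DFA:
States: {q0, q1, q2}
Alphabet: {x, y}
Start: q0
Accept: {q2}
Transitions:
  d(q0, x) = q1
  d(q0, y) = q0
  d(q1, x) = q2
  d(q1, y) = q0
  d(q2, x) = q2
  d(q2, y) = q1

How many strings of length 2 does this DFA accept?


Enumerating all length-2 strings:
  "xx" -> q2 [accept]
  "xy" -> q0 [reject]
  "yx" -> q1 [reject]
  "yy" -> q0 [reject]

1 out of 4


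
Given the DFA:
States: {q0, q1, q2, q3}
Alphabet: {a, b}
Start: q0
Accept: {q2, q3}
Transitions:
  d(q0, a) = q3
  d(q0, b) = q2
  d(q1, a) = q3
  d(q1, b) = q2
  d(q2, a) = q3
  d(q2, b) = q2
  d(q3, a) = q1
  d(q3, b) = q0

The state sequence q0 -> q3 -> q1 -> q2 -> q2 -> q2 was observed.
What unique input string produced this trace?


Trace back each transition to find the symbol:
  q0 --[a]--> q3
  q3 --[a]--> q1
  q1 --[b]--> q2
  q2 --[b]--> q2
  q2 --[b]--> q2

"aabbb"


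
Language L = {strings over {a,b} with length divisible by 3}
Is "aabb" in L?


length = 4; 4 mod 3 = 1

No, "aabb" is not in L


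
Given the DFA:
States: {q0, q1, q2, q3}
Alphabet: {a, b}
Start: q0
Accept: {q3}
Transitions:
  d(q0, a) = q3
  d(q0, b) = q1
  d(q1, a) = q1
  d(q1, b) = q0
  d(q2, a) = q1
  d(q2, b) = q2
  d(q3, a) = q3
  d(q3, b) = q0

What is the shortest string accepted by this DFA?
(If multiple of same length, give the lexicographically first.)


BFS by string length (lex-first path to each state shown):
  len 0: q0<-""
  len 1: q1<-"b", q3<-"a"
Found accept state at length 1.

"a"


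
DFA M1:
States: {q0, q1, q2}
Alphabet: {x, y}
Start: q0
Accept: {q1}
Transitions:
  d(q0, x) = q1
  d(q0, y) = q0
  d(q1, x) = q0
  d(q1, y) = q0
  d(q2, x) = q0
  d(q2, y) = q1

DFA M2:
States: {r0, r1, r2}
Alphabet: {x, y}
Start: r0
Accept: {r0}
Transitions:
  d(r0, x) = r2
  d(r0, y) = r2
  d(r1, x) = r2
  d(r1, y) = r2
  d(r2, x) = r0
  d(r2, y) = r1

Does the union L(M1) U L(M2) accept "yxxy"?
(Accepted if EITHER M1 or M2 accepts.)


M1: final=q0 accepted=False
M2: final=r1 accepted=False

No, union rejects (neither accepts)


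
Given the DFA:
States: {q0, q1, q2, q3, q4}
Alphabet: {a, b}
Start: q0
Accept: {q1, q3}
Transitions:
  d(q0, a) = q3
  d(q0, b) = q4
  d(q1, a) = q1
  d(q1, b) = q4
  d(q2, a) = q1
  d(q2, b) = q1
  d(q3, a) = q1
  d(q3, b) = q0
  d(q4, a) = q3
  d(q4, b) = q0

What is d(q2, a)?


Looking up transition d(q2, a)

q1


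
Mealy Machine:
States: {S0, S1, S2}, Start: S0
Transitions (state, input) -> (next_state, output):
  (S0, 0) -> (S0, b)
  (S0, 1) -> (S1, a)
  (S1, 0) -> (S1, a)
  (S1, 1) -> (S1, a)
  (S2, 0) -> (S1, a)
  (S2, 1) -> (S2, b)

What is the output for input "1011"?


Step-by-step:
  (S0, 1) -> (S1, a)
  (S1, 0) -> (S1, a)
  (S1, 1) -> (S1, a)
  (S1, 1) -> (S1, a)

"aaaa"


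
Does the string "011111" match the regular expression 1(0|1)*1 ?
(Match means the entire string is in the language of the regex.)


|string| = 6; first = '0'; last = '1'

No, "011111" does not match 1(0|1)*1


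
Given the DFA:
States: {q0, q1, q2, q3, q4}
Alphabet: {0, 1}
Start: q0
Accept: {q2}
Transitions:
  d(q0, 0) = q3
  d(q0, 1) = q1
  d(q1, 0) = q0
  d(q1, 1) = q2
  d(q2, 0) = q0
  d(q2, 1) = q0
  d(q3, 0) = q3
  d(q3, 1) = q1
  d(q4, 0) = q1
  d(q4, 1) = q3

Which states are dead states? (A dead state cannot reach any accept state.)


Forward reachability from each state:
  q0 -> reaches accept state q2 (live)
  q1 -> reaches accept state q2 (live)
  q2 -> reaches accept state q2 (live)
  q3 -> reaches accept state q2 (live)
  q4 -> reaches accept state q2 (live)

None (all states can reach an accept state)


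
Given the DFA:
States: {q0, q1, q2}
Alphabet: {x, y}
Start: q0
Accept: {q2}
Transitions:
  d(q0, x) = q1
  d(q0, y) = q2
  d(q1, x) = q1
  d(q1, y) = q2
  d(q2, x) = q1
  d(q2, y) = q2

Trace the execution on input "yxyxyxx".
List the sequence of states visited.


Input: yxyxyxx
d(q0, y) = q2
d(q2, x) = q1
d(q1, y) = q2
d(q2, x) = q1
d(q1, y) = q2
d(q2, x) = q1
d(q1, x) = q1


q0 -> q2 -> q1 -> q2 -> q1 -> q2 -> q1 -> q1


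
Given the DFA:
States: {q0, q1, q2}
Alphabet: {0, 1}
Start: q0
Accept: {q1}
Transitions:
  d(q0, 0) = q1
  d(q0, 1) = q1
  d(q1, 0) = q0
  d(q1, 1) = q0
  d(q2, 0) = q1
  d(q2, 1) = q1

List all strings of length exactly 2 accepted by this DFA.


All strings of length 2: 4 total
Accepted: 0

None


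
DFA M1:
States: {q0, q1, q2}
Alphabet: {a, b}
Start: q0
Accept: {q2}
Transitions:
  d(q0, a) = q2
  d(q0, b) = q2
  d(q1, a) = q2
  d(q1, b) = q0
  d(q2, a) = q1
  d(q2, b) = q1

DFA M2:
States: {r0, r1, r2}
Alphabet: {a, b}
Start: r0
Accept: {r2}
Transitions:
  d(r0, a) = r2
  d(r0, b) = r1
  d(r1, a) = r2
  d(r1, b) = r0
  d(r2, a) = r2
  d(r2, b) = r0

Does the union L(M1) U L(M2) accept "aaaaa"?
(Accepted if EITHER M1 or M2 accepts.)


M1: final=q2 accepted=True
M2: final=r2 accepted=True

Yes, union accepts


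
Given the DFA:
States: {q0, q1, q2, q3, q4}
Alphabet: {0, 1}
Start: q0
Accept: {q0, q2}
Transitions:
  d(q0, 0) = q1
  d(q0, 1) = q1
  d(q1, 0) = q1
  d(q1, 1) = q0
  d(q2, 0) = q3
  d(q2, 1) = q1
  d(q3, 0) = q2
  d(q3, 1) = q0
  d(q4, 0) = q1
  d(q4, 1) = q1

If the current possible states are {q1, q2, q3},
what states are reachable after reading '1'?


Apply transition on '1' from each current state:
  d(q1, 1) = q0
  d(q2, 1) = q1
  d(q3, 1) = q0

{q0, q1}


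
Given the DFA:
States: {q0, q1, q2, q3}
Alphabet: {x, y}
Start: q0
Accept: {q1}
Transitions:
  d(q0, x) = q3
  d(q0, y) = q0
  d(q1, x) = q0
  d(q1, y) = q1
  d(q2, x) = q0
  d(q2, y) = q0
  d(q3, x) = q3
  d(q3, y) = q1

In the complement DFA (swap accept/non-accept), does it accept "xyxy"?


Trace: q0 -> q3 -> q1 -> q0 -> q0
Final: q0
Original accept: {q1}
Complement: q0 is not in original accept

Yes, complement accepts (original rejects)


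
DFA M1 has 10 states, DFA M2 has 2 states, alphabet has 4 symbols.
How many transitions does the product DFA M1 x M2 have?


Product DFA has 10 * 2 = 20 states.
Each has 4 transitions: 20 * 4 = 80

80


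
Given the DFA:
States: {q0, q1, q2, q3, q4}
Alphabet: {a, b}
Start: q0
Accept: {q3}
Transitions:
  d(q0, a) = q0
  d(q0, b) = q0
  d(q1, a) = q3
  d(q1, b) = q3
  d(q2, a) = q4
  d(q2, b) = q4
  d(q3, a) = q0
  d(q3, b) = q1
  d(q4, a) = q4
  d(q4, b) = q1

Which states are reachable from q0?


BFS from q0:
  layer 0: {q0}

{q0}


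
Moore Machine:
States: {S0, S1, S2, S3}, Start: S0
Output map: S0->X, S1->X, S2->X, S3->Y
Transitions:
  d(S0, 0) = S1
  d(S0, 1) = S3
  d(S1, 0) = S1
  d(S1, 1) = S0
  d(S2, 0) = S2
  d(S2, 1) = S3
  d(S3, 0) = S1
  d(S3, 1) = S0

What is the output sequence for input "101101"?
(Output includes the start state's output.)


Start: S0 (output X)
  --1--> S3 (output Y)
  --0--> S1 (output X)
  --1--> S0 (output X)
  --1--> S3 (output Y)
  --0--> S1 (output X)
  --1--> S0 (output X)

"XYXXYXX"


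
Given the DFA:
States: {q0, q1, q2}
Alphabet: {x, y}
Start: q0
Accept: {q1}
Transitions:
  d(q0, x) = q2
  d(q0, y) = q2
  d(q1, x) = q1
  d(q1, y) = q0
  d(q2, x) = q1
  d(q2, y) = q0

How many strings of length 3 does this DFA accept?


Enumerating all length-3 strings:
  "xxx" -> q1 [accept]
  "xxy" -> q0 [reject]
  "xyx" -> q2 [reject]
  "xyy" -> q2 [reject]
  "yxx" -> q1 [accept]
  "yxy" -> q0 [reject]
  "yyx" -> q2 [reject]
  "yyy" -> q2 [reject]

2 out of 8


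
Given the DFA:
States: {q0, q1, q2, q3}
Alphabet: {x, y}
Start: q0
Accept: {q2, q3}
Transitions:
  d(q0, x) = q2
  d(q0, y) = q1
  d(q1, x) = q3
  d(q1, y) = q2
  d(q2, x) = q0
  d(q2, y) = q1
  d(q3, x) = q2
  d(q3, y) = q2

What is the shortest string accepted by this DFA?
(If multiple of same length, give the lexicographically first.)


BFS by string length (lex-first path to each state shown):
  len 0: q0<-""
  len 1: q1<-"y", q2<-"x"
Found accept state at length 1.

"x"


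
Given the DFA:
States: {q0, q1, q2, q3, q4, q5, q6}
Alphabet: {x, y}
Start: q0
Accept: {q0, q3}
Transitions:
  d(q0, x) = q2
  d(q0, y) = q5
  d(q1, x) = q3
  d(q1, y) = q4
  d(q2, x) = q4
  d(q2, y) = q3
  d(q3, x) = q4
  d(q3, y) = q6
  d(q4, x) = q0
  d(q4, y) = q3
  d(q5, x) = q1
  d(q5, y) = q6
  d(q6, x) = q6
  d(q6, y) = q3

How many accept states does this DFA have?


Accept states listed: {q0, q3}
Counting: q0(1) q3(2)

2


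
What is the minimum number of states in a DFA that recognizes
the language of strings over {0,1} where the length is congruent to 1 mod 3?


States track (length) mod 3.
Need 3 states: one per remainder 0..2; accept = remainder 1.

3


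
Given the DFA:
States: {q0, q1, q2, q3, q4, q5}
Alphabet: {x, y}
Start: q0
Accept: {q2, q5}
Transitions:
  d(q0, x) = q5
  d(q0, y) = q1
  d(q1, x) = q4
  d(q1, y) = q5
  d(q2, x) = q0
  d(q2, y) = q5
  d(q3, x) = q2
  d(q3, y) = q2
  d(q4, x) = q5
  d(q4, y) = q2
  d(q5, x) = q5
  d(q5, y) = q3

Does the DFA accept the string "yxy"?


Trace: q0 -> q1 -> q4 -> q2
Final state: q2
Accept states: {q2, q5}

Yes, accepted (final state q2 is an accept state)


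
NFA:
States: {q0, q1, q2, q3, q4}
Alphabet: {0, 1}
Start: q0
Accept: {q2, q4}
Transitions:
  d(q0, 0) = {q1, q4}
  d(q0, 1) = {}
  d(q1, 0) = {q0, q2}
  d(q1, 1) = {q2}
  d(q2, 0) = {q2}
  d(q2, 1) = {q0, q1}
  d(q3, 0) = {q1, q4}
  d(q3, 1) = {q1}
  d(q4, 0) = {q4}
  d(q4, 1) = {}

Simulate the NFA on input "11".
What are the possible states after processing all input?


Start: {q0}
  --1--> {}
  --1--> {}

{} (empty set, no valid transitions)


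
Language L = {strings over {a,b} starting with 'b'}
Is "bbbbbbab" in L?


first symbol = 'b'

Yes, "bbbbbbab" is in L


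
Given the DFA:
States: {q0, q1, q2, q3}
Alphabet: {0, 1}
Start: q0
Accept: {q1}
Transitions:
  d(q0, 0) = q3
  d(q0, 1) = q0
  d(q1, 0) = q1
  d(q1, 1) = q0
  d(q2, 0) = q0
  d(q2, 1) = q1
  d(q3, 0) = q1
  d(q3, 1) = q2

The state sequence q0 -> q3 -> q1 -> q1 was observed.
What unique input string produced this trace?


Trace back each transition to find the symbol:
  q0 --[0]--> q3
  q3 --[0]--> q1
  q1 --[0]--> q1

"000"


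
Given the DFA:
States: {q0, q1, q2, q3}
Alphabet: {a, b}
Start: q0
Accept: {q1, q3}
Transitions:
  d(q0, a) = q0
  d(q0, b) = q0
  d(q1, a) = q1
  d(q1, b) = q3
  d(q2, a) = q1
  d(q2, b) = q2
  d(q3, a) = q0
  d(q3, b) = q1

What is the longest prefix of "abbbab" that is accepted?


Run the DFA, marking each prefix where the state is accepting:
  "" -> q0 [reject]
  "a" -> q0 [reject]
  "ab" -> q0 [reject]
  "abb" -> q0 [reject]
  "abbb" -> q0 [reject]
  "abbba" -> q0 [reject]
  "abbbab" -> q0 [reject]

No prefix is accepted


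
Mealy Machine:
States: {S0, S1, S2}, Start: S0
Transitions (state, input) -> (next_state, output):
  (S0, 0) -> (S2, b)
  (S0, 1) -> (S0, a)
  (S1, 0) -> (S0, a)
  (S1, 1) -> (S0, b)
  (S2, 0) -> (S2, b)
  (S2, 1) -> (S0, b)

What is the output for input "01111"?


Step-by-step:
  (S0, 0) -> (S2, b)
  (S2, 1) -> (S0, b)
  (S0, 1) -> (S0, a)
  (S0, 1) -> (S0, a)
  (S0, 1) -> (S0, a)

"bbaaa"


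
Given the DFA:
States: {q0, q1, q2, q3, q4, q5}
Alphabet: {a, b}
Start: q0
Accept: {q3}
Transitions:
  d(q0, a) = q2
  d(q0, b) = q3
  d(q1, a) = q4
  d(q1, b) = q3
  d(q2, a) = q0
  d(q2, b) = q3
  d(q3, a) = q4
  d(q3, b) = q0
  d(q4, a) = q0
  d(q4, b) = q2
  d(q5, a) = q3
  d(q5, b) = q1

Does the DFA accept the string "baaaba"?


Trace: q0 -> q3 -> q4 -> q0 -> q2 -> q3 -> q4
Final state: q4
Accept states: {q3}

No, rejected (final state q4 is not an accept state)


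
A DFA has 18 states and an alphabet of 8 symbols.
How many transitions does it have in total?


Each state has exactly one transition per symbol.
18 * 8 = 144

144


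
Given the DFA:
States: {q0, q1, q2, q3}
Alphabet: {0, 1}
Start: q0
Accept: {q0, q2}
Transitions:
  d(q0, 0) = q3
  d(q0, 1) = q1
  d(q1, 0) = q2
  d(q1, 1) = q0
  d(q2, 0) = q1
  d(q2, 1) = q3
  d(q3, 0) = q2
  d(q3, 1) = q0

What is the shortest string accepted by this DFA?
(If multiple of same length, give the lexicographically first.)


BFS by string length (lex-first path to each state shown):
  len 0: q0<-""
Found accept state at length 0.

"" (empty string)


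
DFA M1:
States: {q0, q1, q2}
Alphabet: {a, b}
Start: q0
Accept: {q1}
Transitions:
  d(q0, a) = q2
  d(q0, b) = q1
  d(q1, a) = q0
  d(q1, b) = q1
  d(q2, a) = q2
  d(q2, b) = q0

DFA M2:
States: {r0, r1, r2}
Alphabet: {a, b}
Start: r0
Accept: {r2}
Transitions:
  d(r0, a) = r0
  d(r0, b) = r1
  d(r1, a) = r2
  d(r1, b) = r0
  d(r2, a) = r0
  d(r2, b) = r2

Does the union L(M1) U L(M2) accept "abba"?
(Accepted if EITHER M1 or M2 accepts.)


M1: final=q0 accepted=False
M2: final=r0 accepted=False

No, union rejects (neither accepts)


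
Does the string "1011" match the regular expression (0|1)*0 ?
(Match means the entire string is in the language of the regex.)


|string| = 4; first = '1'; last = '1'

No, "1011" does not match (0|1)*0


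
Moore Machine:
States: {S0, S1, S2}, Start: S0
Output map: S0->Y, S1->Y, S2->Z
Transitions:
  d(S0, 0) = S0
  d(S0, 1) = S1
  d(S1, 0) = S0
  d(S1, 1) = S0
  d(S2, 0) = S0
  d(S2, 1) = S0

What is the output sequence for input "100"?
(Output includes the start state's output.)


Start: S0 (output Y)
  --1--> S1 (output Y)
  --0--> S0 (output Y)
  --0--> S0 (output Y)

"YYYY"


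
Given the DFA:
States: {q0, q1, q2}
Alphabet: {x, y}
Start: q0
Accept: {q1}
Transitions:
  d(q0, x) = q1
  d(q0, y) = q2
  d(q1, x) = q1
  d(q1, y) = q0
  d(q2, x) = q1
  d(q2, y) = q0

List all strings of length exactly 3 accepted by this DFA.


All strings of length 3: 8 total
Accepted: 4

"xxx", "xyx", "yxx", "yyx"


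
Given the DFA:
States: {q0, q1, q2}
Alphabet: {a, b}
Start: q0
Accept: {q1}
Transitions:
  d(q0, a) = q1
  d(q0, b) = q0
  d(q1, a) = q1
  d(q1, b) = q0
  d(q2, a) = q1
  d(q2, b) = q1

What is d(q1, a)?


Looking up transition d(q1, a)

q1


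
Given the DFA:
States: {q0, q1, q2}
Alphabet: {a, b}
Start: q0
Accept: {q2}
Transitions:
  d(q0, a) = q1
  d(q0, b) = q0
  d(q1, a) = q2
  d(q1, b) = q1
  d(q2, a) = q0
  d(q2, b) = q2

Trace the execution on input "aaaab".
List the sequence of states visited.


Input: aaaab
d(q0, a) = q1
d(q1, a) = q2
d(q2, a) = q0
d(q0, a) = q1
d(q1, b) = q1


q0 -> q1 -> q2 -> q0 -> q1 -> q1


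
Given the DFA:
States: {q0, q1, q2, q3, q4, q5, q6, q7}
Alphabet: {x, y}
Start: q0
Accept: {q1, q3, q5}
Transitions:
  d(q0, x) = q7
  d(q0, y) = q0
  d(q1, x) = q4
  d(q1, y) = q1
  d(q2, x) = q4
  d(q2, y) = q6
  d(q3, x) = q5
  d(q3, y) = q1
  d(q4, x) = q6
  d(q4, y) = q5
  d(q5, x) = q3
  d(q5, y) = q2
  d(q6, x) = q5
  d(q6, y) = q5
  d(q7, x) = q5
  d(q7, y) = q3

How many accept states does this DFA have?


Accept states listed: {q1, q3, q5}
Counting: q1(1) q3(2) q5(3)

3


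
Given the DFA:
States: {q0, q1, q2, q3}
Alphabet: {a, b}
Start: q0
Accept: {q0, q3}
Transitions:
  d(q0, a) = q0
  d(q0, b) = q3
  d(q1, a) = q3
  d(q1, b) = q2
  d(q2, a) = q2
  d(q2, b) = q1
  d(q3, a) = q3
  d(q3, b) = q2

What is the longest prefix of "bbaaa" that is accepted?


Run the DFA, marking each prefix where the state is accepting:
  "" -> q0 [accept]
  "b" -> q3 [accept]
  "bb" -> q2 [reject]
  "bba" -> q2 [reject]
  "bbaa" -> q2 [reject]
  "bbaaa" -> q2 [reject]

"b"


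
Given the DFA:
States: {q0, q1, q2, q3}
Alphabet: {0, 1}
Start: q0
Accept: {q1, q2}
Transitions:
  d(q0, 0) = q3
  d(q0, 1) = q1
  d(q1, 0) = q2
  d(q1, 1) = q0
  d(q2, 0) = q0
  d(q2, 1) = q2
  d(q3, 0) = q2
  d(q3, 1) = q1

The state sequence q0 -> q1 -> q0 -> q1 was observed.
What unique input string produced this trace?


Trace back each transition to find the symbol:
  q0 --[1]--> q1
  q1 --[1]--> q0
  q0 --[1]--> q1

"111"


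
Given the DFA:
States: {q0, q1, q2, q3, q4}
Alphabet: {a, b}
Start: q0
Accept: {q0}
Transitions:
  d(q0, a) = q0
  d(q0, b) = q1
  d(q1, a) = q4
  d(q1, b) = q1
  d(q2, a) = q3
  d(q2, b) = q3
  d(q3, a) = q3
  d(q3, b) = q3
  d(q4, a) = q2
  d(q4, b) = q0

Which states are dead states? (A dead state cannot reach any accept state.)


Forward reachability from each state:
  q0 -> reaches accept state q0 (live)
  q1 -> reaches accept state q0 (live)
  q2 -> reaches {q2, q3}, no accept state (dead)
  q3 -> reaches {q3}, no accept state (dead)
  q4 -> reaches accept state q0 (live)

{q2, q3}


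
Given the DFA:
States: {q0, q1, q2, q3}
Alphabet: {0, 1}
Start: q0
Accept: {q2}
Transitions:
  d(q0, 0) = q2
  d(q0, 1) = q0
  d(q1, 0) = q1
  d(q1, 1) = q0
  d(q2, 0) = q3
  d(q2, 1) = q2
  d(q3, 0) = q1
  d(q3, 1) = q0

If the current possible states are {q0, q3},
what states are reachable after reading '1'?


Apply transition on '1' from each current state:
  d(q0, 1) = q0
  d(q3, 1) = q0

{q0}


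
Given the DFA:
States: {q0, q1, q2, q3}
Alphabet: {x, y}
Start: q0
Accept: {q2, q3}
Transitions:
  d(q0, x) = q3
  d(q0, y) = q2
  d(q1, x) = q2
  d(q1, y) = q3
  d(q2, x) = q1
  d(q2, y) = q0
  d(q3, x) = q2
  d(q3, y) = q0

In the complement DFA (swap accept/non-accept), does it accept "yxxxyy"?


Trace: q0 -> q2 -> q1 -> q2 -> q1 -> q3 -> q0
Final: q0
Original accept: {q2, q3}
Complement: q0 is not in original accept

Yes, complement accepts (original rejects)


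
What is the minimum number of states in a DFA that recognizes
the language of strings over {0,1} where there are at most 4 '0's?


States: count = 0, 1, ..., 4 (all accepting; 5 states), plus a dead state for count > 4.
Total: 5 + 1 = 6.

6


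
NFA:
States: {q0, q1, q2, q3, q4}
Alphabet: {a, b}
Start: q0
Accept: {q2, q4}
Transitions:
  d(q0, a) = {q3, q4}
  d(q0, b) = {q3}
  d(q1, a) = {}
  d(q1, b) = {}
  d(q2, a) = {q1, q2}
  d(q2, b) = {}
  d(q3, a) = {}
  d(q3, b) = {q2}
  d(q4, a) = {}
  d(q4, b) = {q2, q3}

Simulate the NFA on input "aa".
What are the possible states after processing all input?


Start: {q0}
  --a--> {q3, q4}
  --a--> {}

{} (empty set, no valid transitions)


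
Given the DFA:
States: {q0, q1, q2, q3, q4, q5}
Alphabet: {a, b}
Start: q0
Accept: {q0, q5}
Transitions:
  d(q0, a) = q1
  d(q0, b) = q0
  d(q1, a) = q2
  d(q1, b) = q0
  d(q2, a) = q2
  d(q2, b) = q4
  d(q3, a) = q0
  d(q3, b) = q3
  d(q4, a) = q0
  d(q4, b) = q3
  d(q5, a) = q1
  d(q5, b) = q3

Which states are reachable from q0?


BFS from q0:
  layer 0: {q0}
  layer 1: {q1}
  layer 2: {q2}
  layer 3: {q4}
  layer 4: {q3}

{q0, q1, q2, q3, q4}


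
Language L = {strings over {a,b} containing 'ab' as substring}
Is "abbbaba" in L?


'ab' occurs at index 0

Yes, "abbbaba" is in L


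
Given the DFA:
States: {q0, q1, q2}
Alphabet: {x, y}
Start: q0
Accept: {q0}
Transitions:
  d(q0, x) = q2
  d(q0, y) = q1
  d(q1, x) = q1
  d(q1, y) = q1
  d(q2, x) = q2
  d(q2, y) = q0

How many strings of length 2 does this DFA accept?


Enumerating all length-2 strings:
  "xx" -> q2 [reject]
  "xy" -> q0 [accept]
  "yx" -> q1 [reject]
  "yy" -> q1 [reject]

1 out of 4


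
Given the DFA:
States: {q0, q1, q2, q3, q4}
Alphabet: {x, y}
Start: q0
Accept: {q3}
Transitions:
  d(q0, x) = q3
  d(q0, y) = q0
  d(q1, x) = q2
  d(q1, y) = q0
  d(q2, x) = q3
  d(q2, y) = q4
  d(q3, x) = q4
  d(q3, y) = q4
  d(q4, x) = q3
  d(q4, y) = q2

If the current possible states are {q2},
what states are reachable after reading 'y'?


Apply transition on 'y' from each current state:
  d(q2, y) = q4

{q4}


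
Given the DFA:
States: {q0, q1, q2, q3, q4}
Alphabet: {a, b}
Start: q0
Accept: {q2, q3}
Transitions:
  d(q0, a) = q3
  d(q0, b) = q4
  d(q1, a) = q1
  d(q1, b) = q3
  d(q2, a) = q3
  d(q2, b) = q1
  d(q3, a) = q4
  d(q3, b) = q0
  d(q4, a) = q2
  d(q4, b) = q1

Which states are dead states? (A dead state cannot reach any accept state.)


Forward reachability from each state:
  q0 -> reaches accept state q2 (live)
  q1 -> reaches accept state q2 (live)
  q2 -> reaches accept state q2 (live)
  q3 -> reaches accept state q2 (live)
  q4 -> reaches accept state q2 (live)

None (all states can reach an accept state)


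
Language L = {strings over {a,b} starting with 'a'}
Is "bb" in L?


first symbol = 'b'

No, "bb" is not in L


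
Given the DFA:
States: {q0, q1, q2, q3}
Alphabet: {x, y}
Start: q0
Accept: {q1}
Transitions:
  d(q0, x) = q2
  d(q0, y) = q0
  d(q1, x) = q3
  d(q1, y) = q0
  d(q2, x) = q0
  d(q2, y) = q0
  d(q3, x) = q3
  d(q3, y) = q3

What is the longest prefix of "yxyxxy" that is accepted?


Run the DFA, marking each prefix where the state is accepting:
  "" -> q0 [reject]
  "y" -> q0 [reject]
  "yx" -> q2 [reject]
  "yxy" -> q0 [reject]
  "yxyx" -> q2 [reject]
  "yxyxx" -> q0 [reject]
  "yxyxxy" -> q0 [reject]

No prefix is accepted


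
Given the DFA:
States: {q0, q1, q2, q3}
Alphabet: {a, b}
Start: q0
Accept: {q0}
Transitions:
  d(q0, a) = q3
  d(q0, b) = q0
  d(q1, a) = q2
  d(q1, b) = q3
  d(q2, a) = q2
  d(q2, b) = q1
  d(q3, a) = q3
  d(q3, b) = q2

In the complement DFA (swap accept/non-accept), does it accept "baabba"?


Trace: q0 -> q0 -> q3 -> q3 -> q2 -> q1 -> q2
Final: q2
Original accept: {q0}
Complement: q2 is not in original accept

Yes, complement accepts (original rejects)


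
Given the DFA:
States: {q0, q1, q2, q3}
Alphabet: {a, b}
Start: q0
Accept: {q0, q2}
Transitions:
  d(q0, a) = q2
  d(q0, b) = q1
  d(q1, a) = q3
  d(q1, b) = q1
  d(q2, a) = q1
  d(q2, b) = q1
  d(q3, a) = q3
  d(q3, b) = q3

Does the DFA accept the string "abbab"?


Trace: q0 -> q2 -> q1 -> q1 -> q3 -> q3
Final state: q3
Accept states: {q0, q2}

No, rejected (final state q3 is not an accept state)


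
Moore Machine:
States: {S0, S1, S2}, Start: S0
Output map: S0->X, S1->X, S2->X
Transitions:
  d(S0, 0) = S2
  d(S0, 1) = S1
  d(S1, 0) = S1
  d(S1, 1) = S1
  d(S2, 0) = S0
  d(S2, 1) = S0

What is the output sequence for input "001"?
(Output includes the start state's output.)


Start: S0 (output X)
  --0--> S2 (output X)
  --0--> S0 (output X)
  --1--> S1 (output X)

"XXXX"


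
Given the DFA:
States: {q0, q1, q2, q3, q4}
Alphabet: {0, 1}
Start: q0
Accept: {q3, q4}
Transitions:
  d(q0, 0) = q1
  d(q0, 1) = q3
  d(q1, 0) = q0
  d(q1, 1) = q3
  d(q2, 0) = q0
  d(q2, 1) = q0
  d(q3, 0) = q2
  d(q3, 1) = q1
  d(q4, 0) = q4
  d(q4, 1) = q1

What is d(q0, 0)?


Looking up transition d(q0, 0)

q1


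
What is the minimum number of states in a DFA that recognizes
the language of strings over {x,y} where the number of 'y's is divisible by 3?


States track (count of 'y') mod 3.
Need 3 states: one per remainder 0..2; accept = remainder 0.

3


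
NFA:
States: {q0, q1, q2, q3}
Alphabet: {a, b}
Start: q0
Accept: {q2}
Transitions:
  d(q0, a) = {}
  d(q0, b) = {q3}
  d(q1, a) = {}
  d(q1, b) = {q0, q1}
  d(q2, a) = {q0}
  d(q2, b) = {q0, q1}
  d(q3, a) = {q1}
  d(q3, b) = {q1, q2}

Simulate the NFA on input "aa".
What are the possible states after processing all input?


Start: {q0}
  --a--> {}
  --a--> {}

{} (empty set, no valid transitions)


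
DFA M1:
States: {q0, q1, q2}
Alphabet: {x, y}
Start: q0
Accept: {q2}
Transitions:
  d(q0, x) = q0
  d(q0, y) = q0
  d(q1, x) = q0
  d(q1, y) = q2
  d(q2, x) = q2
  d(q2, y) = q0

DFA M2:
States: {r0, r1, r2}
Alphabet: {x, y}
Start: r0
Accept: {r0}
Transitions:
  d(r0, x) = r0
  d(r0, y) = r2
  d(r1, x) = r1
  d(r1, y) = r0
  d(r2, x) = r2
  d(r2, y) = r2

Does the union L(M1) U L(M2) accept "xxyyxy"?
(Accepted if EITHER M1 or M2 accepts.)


M1: final=q0 accepted=False
M2: final=r2 accepted=False

No, union rejects (neither accepts)


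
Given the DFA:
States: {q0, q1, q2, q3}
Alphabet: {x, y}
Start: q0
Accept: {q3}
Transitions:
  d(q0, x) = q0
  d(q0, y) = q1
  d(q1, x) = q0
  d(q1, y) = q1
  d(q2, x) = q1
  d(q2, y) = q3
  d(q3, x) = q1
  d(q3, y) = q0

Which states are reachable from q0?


BFS from q0:
  layer 0: {q0}
  layer 1: {q1}

{q0, q1}


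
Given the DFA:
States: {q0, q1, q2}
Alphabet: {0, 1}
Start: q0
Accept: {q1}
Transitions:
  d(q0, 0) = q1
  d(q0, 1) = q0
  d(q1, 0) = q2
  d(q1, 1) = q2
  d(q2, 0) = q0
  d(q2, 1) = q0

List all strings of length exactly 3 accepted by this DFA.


All strings of length 3: 8 total
Accepted: 1

"110"


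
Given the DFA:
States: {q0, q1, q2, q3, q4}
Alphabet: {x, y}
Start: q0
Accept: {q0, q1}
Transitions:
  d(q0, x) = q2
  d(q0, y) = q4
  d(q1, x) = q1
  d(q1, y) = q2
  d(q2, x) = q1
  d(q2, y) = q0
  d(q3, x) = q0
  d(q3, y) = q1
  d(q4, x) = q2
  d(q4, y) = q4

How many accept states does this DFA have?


Accept states listed: {q0, q1}
Counting: q0(1) q1(2)

2


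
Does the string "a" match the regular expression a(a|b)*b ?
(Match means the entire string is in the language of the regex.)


|string| = 1; first = 'a'; last = 'a'

No, "a" does not match a(a|b)*b


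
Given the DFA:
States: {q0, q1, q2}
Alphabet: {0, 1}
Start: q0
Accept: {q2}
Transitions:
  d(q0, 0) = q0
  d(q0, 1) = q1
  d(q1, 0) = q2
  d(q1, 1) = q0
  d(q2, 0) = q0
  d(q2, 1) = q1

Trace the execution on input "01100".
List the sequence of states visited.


Input: 01100
d(q0, 0) = q0
d(q0, 1) = q1
d(q1, 1) = q0
d(q0, 0) = q0
d(q0, 0) = q0


q0 -> q0 -> q1 -> q0 -> q0 -> q0


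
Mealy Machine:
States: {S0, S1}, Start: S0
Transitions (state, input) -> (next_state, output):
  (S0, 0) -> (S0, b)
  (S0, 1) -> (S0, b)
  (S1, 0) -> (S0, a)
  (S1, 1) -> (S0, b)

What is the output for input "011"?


Step-by-step:
  (S0, 0) -> (S0, b)
  (S0, 1) -> (S0, b)
  (S0, 1) -> (S0, b)

"bbb"


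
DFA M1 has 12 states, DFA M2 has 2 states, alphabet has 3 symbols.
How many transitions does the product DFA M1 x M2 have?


Product DFA has 12 * 2 = 24 states.
Each has 3 transitions: 24 * 3 = 72

72


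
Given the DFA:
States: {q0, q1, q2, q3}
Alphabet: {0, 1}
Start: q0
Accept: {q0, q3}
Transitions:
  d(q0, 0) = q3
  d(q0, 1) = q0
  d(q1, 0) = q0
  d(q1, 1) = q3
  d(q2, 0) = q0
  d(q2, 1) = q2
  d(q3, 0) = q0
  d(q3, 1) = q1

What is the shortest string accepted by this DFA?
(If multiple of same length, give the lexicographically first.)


BFS by string length (lex-first path to each state shown):
  len 0: q0<-""
Found accept state at length 0.

"" (empty string)


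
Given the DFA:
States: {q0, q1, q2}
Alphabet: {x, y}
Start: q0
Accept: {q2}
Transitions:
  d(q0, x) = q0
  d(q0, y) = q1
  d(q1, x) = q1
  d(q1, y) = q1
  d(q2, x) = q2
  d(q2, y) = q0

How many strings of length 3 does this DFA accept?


Enumerating all length-3 strings:
  "xxx" -> q0 [reject]
  "xxy" -> q1 [reject]
  "xyx" -> q1 [reject]
  "xyy" -> q1 [reject]
  "yxx" -> q1 [reject]
  "yxy" -> q1 [reject]
  "yyx" -> q1 [reject]
  "yyy" -> q1 [reject]

0 out of 8


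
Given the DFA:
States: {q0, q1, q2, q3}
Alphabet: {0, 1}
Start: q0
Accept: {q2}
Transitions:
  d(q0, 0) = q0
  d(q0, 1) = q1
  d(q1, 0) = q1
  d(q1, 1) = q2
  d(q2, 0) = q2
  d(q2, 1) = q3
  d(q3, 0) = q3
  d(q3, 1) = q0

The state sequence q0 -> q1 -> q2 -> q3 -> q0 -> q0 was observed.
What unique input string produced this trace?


Trace back each transition to find the symbol:
  q0 --[1]--> q1
  q1 --[1]--> q2
  q2 --[1]--> q3
  q3 --[1]--> q0
  q0 --[0]--> q0

"11110"


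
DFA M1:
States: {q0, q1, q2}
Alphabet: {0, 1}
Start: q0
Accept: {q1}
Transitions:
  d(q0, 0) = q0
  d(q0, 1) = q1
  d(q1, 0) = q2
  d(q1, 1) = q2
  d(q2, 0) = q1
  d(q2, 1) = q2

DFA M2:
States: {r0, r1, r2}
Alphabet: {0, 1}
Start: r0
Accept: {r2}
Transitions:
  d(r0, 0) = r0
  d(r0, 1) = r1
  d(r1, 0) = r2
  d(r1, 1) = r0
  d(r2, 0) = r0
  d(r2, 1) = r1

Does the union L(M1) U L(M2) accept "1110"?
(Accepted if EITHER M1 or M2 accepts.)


M1: final=q1 accepted=True
M2: final=r2 accepted=True

Yes, union accepts


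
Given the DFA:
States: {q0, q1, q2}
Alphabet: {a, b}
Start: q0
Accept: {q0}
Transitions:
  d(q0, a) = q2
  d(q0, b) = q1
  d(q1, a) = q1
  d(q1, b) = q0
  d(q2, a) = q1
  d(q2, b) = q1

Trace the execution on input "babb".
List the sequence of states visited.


Input: babb
d(q0, b) = q1
d(q1, a) = q1
d(q1, b) = q0
d(q0, b) = q1


q0 -> q1 -> q1 -> q0 -> q1


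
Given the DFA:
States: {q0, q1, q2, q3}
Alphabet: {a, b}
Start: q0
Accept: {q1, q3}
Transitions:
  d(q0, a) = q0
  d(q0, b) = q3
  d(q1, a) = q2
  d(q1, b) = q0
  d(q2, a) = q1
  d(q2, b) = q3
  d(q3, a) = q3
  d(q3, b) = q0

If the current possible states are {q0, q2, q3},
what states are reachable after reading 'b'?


Apply transition on 'b' from each current state:
  d(q0, b) = q3
  d(q2, b) = q3
  d(q3, b) = q0

{q0, q3}


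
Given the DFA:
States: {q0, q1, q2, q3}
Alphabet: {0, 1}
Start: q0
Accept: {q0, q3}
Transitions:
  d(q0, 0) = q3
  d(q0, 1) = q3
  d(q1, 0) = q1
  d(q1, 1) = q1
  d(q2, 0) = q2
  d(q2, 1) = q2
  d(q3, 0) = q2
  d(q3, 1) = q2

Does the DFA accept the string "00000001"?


Trace: q0 -> q3 -> q2 -> q2 -> q2 -> q2 -> q2 -> q2 -> q2
Final state: q2
Accept states: {q0, q3}

No, rejected (final state q2 is not an accept state)


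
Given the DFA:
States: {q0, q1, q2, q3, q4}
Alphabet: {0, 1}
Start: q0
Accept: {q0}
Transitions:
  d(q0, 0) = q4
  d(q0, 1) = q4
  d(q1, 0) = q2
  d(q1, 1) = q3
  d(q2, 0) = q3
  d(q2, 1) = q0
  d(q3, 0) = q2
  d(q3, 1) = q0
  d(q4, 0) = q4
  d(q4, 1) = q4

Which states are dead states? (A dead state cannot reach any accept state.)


Forward reachability from each state:
  q0 -> reaches accept state q0 (live)
  q1 -> reaches accept state q0 (live)
  q2 -> reaches accept state q0 (live)
  q3 -> reaches accept state q0 (live)
  q4 -> reaches {q4}, no accept state (dead)

{q4}


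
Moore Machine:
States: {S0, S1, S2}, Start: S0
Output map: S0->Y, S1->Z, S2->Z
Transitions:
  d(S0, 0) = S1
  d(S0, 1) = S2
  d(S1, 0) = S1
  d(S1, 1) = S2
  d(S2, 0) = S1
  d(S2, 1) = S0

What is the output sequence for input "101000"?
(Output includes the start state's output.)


Start: S0 (output Y)
  --1--> S2 (output Z)
  --0--> S1 (output Z)
  --1--> S2 (output Z)
  --0--> S1 (output Z)
  --0--> S1 (output Z)
  --0--> S1 (output Z)

"YZZZZZZ"


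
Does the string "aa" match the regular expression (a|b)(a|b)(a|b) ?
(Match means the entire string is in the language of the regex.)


|string| = 2; first = 'a'; last = 'a'

No, "aa" does not match (a|b)(a|b)(a|b)


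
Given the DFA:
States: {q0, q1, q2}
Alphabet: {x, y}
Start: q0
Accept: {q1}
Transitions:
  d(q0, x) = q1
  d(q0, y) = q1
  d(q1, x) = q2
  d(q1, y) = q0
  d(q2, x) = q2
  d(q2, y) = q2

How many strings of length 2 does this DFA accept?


Enumerating all length-2 strings:
  "xx" -> q2 [reject]
  "xy" -> q0 [reject]
  "yx" -> q2 [reject]
  "yy" -> q0 [reject]

0 out of 4


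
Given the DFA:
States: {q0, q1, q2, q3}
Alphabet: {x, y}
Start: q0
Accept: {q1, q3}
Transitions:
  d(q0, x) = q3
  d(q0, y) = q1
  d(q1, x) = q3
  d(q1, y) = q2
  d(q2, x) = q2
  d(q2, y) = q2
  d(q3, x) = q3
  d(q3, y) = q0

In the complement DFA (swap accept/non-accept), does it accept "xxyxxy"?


Trace: q0 -> q3 -> q3 -> q0 -> q3 -> q3 -> q0
Final: q0
Original accept: {q1, q3}
Complement: q0 is not in original accept

Yes, complement accepts (original rejects)


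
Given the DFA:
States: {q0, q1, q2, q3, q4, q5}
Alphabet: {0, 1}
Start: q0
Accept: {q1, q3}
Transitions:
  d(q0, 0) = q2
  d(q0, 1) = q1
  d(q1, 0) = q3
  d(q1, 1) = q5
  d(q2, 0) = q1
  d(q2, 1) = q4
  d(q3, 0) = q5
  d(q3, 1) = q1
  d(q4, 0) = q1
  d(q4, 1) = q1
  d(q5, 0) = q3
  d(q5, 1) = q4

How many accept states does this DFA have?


Accept states listed: {q1, q3}
Counting: q1(1) q3(2)

2


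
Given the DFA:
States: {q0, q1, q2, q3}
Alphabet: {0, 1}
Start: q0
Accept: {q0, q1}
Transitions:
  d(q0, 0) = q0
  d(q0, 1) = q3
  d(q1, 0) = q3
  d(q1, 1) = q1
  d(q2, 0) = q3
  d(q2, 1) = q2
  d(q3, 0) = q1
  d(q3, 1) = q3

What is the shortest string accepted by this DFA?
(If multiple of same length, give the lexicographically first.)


BFS by string length (lex-first path to each state shown):
  len 0: q0<-""
Found accept state at length 0.

"" (empty string)


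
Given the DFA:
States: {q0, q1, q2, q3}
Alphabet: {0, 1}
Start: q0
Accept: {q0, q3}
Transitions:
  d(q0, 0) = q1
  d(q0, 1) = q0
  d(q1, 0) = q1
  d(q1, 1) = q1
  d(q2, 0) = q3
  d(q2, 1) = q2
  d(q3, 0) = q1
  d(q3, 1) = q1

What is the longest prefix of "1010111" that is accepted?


Run the DFA, marking each prefix where the state is accepting:
  "" -> q0 [accept]
  "1" -> q0 [accept]
  "10" -> q1 [reject]
  "101" -> q1 [reject]
  "1010" -> q1 [reject]
  "10101" -> q1 [reject]
  "101011" -> q1 [reject]
  "1010111" -> q1 [reject]

"1"


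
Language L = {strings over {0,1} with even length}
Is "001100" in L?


length = 6; 6 mod 2 = 0

Yes, "001100" is in L


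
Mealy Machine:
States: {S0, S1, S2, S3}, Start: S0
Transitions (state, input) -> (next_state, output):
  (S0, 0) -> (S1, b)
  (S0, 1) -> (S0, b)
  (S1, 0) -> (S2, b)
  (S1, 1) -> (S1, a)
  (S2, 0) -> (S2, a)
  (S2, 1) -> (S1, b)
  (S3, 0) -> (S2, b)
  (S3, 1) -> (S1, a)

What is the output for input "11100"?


Step-by-step:
  (S0, 1) -> (S0, b)
  (S0, 1) -> (S0, b)
  (S0, 1) -> (S0, b)
  (S0, 0) -> (S1, b)
  (S1, 0) -> (S2, b)

"bbbbb"
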